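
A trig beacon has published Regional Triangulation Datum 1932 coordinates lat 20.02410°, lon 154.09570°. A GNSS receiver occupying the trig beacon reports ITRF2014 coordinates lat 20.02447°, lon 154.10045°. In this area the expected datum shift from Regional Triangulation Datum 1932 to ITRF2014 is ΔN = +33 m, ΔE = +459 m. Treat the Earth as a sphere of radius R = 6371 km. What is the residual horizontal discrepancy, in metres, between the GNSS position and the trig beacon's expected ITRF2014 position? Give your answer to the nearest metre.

38 m

Observed coordinate differences: Δφ = +0.00037°, Δλ = +0.00475°.
Converting to metres (1° lat = 111195 m, cos φ = 0.939549): observed ΔN = 41.1 m, observed ΔE = 496.2 m.
Subtracting the expected shift leaves a residual of 41.1 − (33) = 8.1 m north and 496.2 − (459) = 37.2 m east.
Residual distance = √(8.1² + 37.2²) = 38.1 m.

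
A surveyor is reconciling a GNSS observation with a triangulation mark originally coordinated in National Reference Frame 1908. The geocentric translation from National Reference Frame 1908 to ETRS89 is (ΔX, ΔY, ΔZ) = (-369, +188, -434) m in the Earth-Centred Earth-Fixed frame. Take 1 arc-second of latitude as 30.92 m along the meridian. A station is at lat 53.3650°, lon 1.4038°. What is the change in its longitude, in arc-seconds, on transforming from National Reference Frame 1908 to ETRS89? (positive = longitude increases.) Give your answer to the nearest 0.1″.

sin φ = 0.802453, cos φ = 0.596715, sin λ = 0.024498, cos λ = 0.999700.
East component: ΔE = −sin λ·ΔX + cos λ·ΔY = −(0.024498)(-369) + (0.999700)(188) = 196.98 m.
1° of latitude spans 3600 × 30.92 = 111312 m; at latitude φ, 1° of longitude spans that × cos φ = 66421.6 m, so Δλ = 196.98 / 66421.6 × 3600 = 10.676″.

Δλ = 10.7″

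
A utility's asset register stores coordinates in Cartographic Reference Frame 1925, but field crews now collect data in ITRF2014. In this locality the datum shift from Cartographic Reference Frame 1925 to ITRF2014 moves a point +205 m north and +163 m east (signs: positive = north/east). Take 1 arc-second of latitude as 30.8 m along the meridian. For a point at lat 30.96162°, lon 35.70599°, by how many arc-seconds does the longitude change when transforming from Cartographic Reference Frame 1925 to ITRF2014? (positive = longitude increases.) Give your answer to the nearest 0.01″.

At latitude 30.96162°, cos φ = 0.857512.
1″ of longitude at this latitude = 30.80 × cos φ = 26.4114 m, so Δλ = 163.0 / 26.4114 = 6.172″.

Δλ = 6.17″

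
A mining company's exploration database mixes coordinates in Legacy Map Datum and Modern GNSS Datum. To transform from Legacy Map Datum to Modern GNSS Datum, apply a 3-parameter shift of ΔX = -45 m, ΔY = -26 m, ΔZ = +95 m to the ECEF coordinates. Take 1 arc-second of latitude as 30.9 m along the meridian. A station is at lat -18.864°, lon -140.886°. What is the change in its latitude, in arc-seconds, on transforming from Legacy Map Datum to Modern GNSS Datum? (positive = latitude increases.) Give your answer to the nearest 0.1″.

Δφ = 3.4″

sin φ = -0.323323, cos φ = 0.946289, sin λ = -0.630865, cos λ = -0.775892.
North component: ΔN = −sin φ cos λ·ΔX − sin φ sin λ·ΔY + cos φ·ΔZ = −(-0.323323)(-0.775892)(-45) − (-0.323323)(-0.630865)(-26) + (0.946289)(95) = 106.49 m.
1° of latitude spans 3600 × 30.90 = 111240 m, so Δφ = 106.49 / 111240 × 3600 = 3.446″.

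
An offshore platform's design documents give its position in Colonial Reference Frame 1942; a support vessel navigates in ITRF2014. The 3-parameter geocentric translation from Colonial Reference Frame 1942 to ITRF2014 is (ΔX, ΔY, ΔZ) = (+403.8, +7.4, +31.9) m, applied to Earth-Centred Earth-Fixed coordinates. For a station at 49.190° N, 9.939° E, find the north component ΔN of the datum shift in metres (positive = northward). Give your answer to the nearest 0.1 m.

At φ = 49.190°, λ = 9.939°: sin φ = 0.756881, cos φ = 0.653553, sin λ = 0.172600, cos λ = 0.984992.
ΔN = −sin φ cos λ·ΔX − sin φ sin λ·ΔY + cos φ·ΔZ = −(0.756881)(0.984992)(403.8) − (0.756881)(0.172600)(7.4) + (0.653553)(31.9) = -281.16 m.

ΔN = -281.2 m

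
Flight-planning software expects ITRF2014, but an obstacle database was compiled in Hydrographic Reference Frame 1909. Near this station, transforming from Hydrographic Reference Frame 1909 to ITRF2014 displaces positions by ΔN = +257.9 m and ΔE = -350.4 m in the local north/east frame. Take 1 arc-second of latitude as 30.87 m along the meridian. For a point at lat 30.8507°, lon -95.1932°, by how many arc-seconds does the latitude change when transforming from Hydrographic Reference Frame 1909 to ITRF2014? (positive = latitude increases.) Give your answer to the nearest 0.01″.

Δφ = 8.35″

1″ of latitude = 30.87 m, so Δφ = 257.9 / 30.87 = 8.354″.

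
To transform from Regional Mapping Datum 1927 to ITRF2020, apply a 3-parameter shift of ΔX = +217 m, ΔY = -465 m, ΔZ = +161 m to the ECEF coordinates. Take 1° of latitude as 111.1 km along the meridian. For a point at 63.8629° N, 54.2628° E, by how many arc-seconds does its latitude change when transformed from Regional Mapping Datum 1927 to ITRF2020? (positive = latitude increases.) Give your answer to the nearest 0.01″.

sin φ = 0.897743, cos φ = 0.440521, sin λ = 0.811704, cos λ = 0.584068.
North component: ΔN = −sin φ cos λ·ΔX − sin φ sin λ·ΔY + cos φ·ΔZ = −(0.897743)(0.584068)(217) − (0.897743)(0.811704)(-465) + (0.440521)(161) = 295.99 m.
1° of latitude spans 111100 m, so Δφ = 295.99 / 111100 × 3600 = 9.591″.

Δφ = 9.59″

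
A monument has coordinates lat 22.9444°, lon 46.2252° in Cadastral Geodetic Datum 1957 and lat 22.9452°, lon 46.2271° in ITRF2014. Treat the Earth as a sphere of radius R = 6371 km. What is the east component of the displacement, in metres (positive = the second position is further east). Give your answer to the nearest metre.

ΔE = 195 m

Δφ = 22.9452° − 22.9444° = +0.0008°; Δλ = 46.2271° − 46.2252° = +0.0019°.
1° along a meridian = πR/180 = 111195 m.
ΔN = Δφ × 111195 = 89.0 m; ΔE = Δλ × 111195 × cos(22.9444°) = +0.0019 × 111195 × 0.920884 = 194.6 m.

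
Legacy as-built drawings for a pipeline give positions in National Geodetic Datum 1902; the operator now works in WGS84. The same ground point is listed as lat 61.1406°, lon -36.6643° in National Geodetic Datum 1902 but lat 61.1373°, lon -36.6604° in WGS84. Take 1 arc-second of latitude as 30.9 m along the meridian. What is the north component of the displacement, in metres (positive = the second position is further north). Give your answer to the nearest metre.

Δφ = 61.1373° − 61.1406° = -0.0033°; Δλ = -36.6604° − -36.6643° = +0.0039°.
1° of latitude = 3600 × 30.90 = 111240 m.
ΔN = Δφ × 111240 = -367.1 m; ΔE = Δλ × 111240 × cos(61.1406°) = +0.0039 × 111240 × 0.482662 = 209.4 m.

ΔN = -367 m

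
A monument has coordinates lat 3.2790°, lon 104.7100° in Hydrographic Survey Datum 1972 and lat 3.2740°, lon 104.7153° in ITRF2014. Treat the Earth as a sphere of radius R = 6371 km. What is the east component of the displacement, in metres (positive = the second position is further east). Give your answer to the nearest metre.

Δφ = 3.2740° − 3.2790° = -0.0050°; Δλ = 104.7153° − 104.7100° = +0.0053°.
1° along a meridian = πR/180 = 111195 m.
ΔN = Δφ × 111195 = -556.0 m; ΔE = Δλ × 111195 × cos(3.2790°) = +0.0053 × 111195 × 0.998363 = 588.4 m.

ΔE = 588 m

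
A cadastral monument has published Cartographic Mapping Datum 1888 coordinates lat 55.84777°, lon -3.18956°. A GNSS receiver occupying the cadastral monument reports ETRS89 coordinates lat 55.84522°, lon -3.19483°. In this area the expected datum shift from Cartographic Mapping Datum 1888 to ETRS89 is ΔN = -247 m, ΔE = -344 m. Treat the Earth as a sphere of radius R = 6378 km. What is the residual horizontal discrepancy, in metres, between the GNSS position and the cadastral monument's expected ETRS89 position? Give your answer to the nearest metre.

40 m

Observed coordinate differences: Δφ = -0.00255°, Δλ = -0.00527°.
Converting to metres (1° lat = 111317 m, cos φ = 0.561394): observed ΔN = -283.9 m, observed ΔE = -329.3 m.
Subtracting the expected shift leaves a residual of -283.9 − (-247) = -36.9 m north and -329.3 − (-344) = 14.7 m east.
Residual distance = √((-36.9)² + 14.7²) = 39.7 m.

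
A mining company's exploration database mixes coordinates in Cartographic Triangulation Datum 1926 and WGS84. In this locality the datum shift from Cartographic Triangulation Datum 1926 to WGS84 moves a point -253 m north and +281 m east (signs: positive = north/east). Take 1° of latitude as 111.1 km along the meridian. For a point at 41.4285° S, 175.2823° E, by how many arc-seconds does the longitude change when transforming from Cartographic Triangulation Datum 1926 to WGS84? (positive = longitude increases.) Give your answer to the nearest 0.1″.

At latitude -41.4285°, cos φ = 0.749782.
1° of longitude at this latitude = 111.1 × cos φ = 83.30 km, so Δλ = 281.0 / 83300.8 = 0.0033733° = 12.144″.

Δλ = 12.1″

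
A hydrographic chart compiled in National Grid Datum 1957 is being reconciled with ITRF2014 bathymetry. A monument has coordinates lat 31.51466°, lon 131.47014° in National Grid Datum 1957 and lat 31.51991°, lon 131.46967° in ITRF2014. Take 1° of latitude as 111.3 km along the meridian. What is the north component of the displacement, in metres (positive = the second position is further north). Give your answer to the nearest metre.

Δφ = 31.51991° − 31.51466° = +0.00525°; Δλ = 131.46967° − 131.47014° = -0.00047°.
ΔN = Δφ × 111300 = 584.3 m; ΔE = Δλ × 111300 × cos(31.51466°) = -0.00047 × 111300 × 0.852506 = -44.6 m.

ΔN = 584 m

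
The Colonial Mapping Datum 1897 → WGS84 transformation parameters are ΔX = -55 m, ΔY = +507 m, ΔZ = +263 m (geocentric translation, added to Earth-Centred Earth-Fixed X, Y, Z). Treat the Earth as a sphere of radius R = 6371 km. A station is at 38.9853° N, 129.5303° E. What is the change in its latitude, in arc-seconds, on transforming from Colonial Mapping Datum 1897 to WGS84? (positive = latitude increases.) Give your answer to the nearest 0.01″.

Δφ = -2.06″

sin φ = 0.629121, cos φ = 0.777307, sin λ = 0.771288, cos λ = -0.636486.
North component: ΔN = −sin φ cos λ·ΔX − sin φ sin λ·ΔY + cos φ·ΔZ = −(0.629121)(-0.636486)(-55) − (0.629121)(0.771288)(507) + (0.777307)(263) = -63.61 m.
1° of latitude spans πR/180 = 111195 m, so Δφ = -63.61 / 111195 × 3600 = -2.059″.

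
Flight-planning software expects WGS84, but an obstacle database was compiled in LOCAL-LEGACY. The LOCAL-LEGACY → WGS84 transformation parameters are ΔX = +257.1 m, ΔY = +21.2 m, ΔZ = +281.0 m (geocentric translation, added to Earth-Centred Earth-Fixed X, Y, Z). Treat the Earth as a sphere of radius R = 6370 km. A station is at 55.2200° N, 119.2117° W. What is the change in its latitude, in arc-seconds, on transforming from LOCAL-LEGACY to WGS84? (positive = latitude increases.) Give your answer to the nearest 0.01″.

Δφ = 9.02″

sin φ = 0.821348, cos φ = 0.570427, sin λ = -0.872822, cos λ = -0.488038.
North component: ΔN = −sin φ cos λ·ΔX − sin φ sin λ·ΔY + cos φ·ΔZ = −(0.821348)(-0.488038)(257.1) − (0.821348)(-0.872822)(21.2) + (0.570427)(281.0) = 278.55 m.
1° of latitude spans πR/180 = 111177 m, so Δφ = 278.55 / 111177 × 3600 = 9.020″.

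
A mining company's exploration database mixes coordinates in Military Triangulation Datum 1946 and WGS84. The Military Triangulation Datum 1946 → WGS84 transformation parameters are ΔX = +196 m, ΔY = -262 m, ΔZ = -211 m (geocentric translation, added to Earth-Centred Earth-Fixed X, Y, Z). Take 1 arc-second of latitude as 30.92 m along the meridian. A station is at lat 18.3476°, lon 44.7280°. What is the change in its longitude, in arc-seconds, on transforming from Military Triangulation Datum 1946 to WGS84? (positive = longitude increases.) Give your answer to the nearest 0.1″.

Δλ = -11.0″

sin φ = 0.314781, cos φ = 0.949164, sin λ = 0.703742, cos λ = 0.710456.
East component: ΔE = −sin λ·ΔX + cos λ·ΔY = −(0.703742)(196) + (0.710456)(-262) = -324.07 m.
1° of latitude spans 3600 × 30.92 = 111312 m; at latitude φ, 1° of longitude spans that × cos φ = 105653.4 m, so Δλ = -324.07 / 105653.4 × 3600 = -11.042″.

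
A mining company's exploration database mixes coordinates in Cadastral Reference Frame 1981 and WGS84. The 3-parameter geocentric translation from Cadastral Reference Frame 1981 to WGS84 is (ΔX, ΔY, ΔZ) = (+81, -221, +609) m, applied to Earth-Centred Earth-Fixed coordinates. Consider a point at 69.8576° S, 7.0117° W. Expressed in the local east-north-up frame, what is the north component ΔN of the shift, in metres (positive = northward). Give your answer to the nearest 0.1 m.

ΔN = 310.5 m

The local north axis is (−sin φ cos λ, −sin φ sin λ, cos φ), giving ΔN = 75.477 + 25.328 + 209.712 = 310.52 m.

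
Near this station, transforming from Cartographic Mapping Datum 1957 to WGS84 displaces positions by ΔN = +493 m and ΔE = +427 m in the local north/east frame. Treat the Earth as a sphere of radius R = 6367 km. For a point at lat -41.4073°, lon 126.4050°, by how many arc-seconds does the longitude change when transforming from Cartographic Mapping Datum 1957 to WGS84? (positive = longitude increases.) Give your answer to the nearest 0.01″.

At latitude -41.4073°, cos φ = 0.750027.
One radian of longitude at latitude φ spans R cos φ, so Δλ = ΔE / (R cos φ) = 427.0 / (6367000 × 0.750027) = 8.9416e-05 rad = 18.443″.

Δλ = 18.44″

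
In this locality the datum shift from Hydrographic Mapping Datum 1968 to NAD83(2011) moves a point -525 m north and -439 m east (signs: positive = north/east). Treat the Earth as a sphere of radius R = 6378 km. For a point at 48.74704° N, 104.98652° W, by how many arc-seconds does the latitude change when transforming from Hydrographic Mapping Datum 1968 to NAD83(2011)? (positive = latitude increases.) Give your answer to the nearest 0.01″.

On a sphere of radius R, 1 rad of latitude = R, so Δφ = ΔN / R = -525.0 / 6378000 = -8.2314e-05 rad = -16.979″.

Δφ = -16.98″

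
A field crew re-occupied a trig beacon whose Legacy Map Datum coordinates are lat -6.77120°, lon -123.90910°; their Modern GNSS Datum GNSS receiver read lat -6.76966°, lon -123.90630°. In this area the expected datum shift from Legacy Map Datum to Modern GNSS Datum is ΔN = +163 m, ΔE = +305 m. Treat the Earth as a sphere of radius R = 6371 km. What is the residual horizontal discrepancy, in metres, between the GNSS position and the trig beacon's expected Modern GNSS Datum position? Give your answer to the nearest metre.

9 m

Observed coordinate differences: Δφ = +0.00154°, Δλ = +0.00280°.
Converting to metres (1° lat = 111195 m, cos φ = 0.993025): observed ΔN = 171.2 m, observed ΔE = 309.2 m.
Subtracting the expected shift leaves a residual of 171.2 − (163) = 8.2 m north and 309.2 − (305) = 4.2 m east.
Residual distance = √(8.2² + 4.2²) = 9.2 m.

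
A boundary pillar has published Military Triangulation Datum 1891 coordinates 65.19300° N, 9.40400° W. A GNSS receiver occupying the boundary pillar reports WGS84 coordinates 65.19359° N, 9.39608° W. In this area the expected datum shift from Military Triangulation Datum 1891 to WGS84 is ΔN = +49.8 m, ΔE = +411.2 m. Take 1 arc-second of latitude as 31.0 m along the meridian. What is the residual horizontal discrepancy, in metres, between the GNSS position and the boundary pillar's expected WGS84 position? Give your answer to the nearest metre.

Observed coordinate differences: Δφ = +0.00059°, Δλ = +0.00792°.
Converting to metres (1° lat = 111600 m, cos φ = 0.419563): observed ΔN = 65.8 m, observed ΔE = 370.8 m.
Subtracting the expected shift leaves a residual of 65.8 − (49.8) = 16.0 m north and 370.8 − (411.2) = -40.4 m east.
Residual distance = √(16.0² + (-40.4)²) = 43.4 m.

43 m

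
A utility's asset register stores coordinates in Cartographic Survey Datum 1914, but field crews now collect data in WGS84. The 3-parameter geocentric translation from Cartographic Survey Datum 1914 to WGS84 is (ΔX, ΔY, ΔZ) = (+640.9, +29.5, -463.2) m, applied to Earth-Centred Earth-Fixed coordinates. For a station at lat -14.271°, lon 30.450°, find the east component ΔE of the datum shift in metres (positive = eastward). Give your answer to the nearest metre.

ΔE = -299 m

The local east axis at (φ, λ) is (−sin λ, cos λ, 0), so ΔE = −sin(30.450°)·640.9 + cos(30.450°)·29.5 = -299.37 m.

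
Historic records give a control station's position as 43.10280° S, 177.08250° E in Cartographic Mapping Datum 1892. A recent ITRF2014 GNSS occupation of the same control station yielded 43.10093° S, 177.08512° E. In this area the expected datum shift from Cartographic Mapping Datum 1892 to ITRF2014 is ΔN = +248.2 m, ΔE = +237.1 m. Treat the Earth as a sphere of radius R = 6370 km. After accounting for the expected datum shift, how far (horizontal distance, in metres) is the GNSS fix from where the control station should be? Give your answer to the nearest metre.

47 m

Observed coordinate differences: Δφ = +0.00187°, Δλ = +0.00262°.
Converting to metres (1° lat = 111177 m, cos φ = 0.730129): observed ΔN = 207.9 m, observed ΔE = 212.7 m.
Subtracting the expected shift leaves a residual of 207.9 − (248.2) = -40.3 m north and 212.7 − (237.1) = -24.4 m east.
Residual distance = √((-40.3)² + (-24.4)²) = 47.1 m.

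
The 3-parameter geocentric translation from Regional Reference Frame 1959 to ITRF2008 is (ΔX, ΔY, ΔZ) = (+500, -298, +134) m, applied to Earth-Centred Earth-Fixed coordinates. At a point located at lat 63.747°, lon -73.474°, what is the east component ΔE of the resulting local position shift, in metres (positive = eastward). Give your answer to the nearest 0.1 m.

ΔE = 394.6 m

The local east axis at (φ, λ) is (−sin λ, cos λ, 0), so ΔE = −sin(-73.474°)·500 + cos(-73.474°)·(-298) = 394.58 m.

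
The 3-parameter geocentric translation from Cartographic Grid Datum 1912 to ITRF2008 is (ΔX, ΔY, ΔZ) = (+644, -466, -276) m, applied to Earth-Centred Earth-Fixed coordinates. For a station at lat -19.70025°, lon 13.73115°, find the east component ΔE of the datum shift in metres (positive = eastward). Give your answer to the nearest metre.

ΔE = -606 m

The local east axis at (φ, λ) is (−sin λ, cos λ, 0), so ΔE = −sin(13.73115°)·644 + cos(13.73115°)·(-466) = -605.55 m.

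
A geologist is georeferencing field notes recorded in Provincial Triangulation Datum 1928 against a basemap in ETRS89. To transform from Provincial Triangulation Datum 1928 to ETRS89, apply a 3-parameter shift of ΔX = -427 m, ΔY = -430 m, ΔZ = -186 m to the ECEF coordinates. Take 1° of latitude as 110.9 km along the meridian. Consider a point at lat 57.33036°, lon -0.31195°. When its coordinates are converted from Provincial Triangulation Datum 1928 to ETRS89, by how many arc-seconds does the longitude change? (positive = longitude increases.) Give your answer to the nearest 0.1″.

sin φ = 0.841797, cos φ = 0.539794, sin λ = -0.005445, cos λ = 0.999985.
East component: ΔE = −sin λ·ΔX + cos λ·ΔY = −(-0.005445)(-427) + (0.999985)(-430) = -432.32 m.
1° of latitude spans 110900 m; at latitude φ, 1° of longitude spans that × cos φ = 59863.2 m, so Δλ = -432.32 / 59863.2 × 3600 = -25.998″.

Δλ = -26.0″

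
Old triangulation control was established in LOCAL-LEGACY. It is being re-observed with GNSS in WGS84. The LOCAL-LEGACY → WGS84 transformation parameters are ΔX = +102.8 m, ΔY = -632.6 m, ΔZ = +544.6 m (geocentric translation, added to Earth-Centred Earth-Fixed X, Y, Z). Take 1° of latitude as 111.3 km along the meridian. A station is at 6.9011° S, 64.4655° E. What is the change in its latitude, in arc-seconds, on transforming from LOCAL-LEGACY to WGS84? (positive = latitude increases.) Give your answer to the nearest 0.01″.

sin φ = -0.120156, cos φ = 0.992755, sin λ = 0.902326, cos λ = 0.431055.
North component: ΔN = −sin φ cos λ·ΔX − sin φ sin λ·ΔY + cos φ·ΔZ = −(-0.120156)(0.431055)(102.8) − (-0.120156)(0.902326)(-632.6) + (0.992755)(544.6) = 477.39 m.
1° of latitude spans 111300 m, so Δφ = 477.39 / 111300 × 3600 = 15.441″.

Δφ = 15.44″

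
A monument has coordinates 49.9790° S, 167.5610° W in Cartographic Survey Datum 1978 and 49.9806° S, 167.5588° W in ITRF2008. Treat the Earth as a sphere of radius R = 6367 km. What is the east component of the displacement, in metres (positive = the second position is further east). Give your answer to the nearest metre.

Δφ = -49.9806° − -49.9790° = -0.0016°; Δλ = -167.5588° − -167.5610° = +0.0022°.
1° along a meridian = πR/180 = 111125 m.
ΔN = Δφ × 111125 = -177.8 m; ΔE = Δλ × 111125 × cos(-49.9790°) = +0.0022 × 111125 × 0.643068 = 157.2 m.

ΔE = 157 m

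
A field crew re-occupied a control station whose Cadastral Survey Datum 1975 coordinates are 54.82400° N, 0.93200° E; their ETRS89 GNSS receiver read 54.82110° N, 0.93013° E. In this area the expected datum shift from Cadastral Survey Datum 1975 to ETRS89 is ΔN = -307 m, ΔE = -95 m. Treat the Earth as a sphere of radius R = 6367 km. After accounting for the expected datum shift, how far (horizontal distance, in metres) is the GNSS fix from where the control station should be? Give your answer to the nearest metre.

29 m

Observed coordinate differences: Δφ = -0.00290°, Δλ = -0.00187°.
Converting to metres (1° lat = 111125 m, cos φ = 0.576090): observed ΔN = -322.3 m, observed ΔE = -119.7 m.
Subtracting the expected shift leaves a residual of -322.3 − (-307) = -15.3 m north and -119.7 − (-95) = -24.7 m east.
Residual distance = √((-15.3)² + (-24.7)²) = 29.0 m.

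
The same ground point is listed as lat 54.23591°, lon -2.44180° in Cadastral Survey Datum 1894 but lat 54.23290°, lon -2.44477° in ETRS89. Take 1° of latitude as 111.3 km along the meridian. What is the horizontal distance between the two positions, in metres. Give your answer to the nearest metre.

Δφ = 54.23290° − 54.23591° = -0.00301°; Δλ = -2.44477° − -2.44180° = -0.00297°.
ΔN = Δφ × 111300 = -335.0 m; ΔE = Δλ × 111300 × cos(54.23591°) = -0.00297 × 111300 × 0.584449 = -193.2 m.
Distance = √(ΔE² + ΔN²) = √((-193.2)² + (-335.0)²) = 386.7 m.

387 m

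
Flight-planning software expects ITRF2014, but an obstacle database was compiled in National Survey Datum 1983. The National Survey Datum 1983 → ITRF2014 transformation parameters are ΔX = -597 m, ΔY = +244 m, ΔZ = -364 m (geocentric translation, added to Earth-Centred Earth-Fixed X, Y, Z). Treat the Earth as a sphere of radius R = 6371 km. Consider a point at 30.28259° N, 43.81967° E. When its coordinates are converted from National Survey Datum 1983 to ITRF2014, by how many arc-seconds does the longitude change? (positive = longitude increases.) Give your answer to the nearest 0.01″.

Δλ = 22.10″

sin φ = 0.504265, cos φ = 0.863549, sin λ = 0.692391, cos λ = 0.721523.
East component: ΔE = −sin λ·ΔX + cos λ·ΔY = −(0.692391)(-597) + (0.721523)(244) = 589.41 m.
1° of latitude spans πR/180 = 111195 m; at latitude φ, 1° of longitude spans that × cos φ = 96022.2 m, so Δλ = 589.41 / 96022.2 × 3600 = 22.098″.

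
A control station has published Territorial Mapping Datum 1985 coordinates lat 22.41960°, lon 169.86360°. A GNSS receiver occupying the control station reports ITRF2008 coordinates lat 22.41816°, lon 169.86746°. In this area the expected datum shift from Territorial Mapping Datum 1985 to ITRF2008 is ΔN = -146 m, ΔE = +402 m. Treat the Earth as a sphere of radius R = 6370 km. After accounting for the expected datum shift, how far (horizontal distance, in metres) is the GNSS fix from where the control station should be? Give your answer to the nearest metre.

15 m

Observed coordinate differences: Δφ = -0.00144°, Δλ = +0.00386°.
Converting to metres (1° lat = 111177 m, cos φ = 0.924416): observed ΔN = -160.1 m, observed ΔE = 396.7 m.
Subtracting the expected shift leaves a residual of -160.1 − (-146) = -14.1 m north and 396.7 − (402) = -5.3 m east.
Residual distance = √((-14.1)² + (-5.3)²) = 15.1 m.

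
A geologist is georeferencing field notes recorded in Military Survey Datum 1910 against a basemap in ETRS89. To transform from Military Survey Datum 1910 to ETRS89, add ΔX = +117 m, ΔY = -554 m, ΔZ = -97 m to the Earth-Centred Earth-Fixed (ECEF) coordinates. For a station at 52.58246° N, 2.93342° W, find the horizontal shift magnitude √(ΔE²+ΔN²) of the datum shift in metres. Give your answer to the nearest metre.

574 m

The local east axis at (φ, λ) is (−sin λ, cos λ, 0), so ΔE = −sin(-2.93342°)·117 + cos(-2.93342°)·(-554) = -547.29 m.
The local north axis is (−sin φ cos λ, −sin φ sin λ, cos φ), giving ΔN = -92.803 − 22.517 − 58.939 = -174.26 m.
Horizontal magnitude = √(ΔE² + ΔN²) = √((-547.29)² + (-174.26)²) = 574.36 m.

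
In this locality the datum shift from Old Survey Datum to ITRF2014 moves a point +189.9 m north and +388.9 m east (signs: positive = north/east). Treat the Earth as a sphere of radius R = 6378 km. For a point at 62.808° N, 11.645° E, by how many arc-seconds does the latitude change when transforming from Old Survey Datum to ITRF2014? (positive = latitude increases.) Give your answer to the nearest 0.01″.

On a sphere of radius R, 1 rad of latitude = R, so Δφ = ΔN / R = 189.9 / 6378000 = 2.9774e-05 rad = 6.141″.

Δφ = 6.14″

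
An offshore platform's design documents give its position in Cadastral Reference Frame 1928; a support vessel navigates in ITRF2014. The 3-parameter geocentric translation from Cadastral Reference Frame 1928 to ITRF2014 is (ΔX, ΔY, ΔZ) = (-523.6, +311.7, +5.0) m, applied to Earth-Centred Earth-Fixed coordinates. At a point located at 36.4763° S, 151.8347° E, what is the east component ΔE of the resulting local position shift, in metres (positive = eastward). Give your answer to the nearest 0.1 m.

At φ = -36.4763°, λ = 151.8347°: sin φ = -0.594490, cos φ = 0.804103, sin λ = 0.472017, cos λ = -0.881589.
ΔE = −sin λ·ΔX + cos λ·ΔY = −(0.472017)·(-523.6) + (-0.881589)·(311.7) = -27.64 m.

ΔE = -27.6 m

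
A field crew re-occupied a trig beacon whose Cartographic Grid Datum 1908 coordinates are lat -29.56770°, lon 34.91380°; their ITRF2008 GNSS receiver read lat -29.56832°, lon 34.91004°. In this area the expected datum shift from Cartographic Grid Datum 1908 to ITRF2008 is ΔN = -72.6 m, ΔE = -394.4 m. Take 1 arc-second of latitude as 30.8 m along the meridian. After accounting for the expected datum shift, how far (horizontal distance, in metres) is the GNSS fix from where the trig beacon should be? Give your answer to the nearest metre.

Observed coordinate differences: Δφ = -0.00062°, Δλ = -0.00376°.
Converting to metres (1° lat = 110880 m, cos φ = 0.869773): observed ΔN = -68.7 m, observed ΔE = -362.6 m.
Subtracting the expected shift leaves a residual of -68.7 − (-72.6) = 3.9 m north and -362.6 − (-394.4) = 31.8 m east.
Residual distance = √(3.9² + 31.8²) = 32.0 m.

32 m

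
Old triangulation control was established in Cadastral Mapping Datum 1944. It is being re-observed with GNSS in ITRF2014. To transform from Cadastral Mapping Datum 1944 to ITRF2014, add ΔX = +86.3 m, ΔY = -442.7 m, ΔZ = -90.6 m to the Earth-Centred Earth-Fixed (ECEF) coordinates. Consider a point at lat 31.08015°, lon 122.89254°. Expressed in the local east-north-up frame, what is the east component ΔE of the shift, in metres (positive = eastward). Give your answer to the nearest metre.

ΔE = 168 m

At φ = 31.08015°, λ = 122.89254°: sin φ = 0.516237, cos φ = 0.856446, sin λ = 0.839691, cos λ = -0.543065.
ΔE = −sin λ·ΔX + cos λ·ΔY = −(0.839691)·(86.3) + (-0.543065)·(-442.7) = 167.95 m.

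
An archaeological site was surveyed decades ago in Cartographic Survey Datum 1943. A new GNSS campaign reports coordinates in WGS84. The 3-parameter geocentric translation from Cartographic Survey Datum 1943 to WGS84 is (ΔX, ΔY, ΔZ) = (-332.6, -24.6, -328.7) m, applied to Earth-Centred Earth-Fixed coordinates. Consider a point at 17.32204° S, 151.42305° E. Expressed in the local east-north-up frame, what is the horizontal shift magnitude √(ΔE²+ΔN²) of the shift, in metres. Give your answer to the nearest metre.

293 m

The local east axis at (φ, λ) is (−sin λ, cos λ, 0), so ΔE = −sin(151.42305°)·(-332.6) + cos(151.42305°)·(-24.6) = 180.70 m.
The local north axis is (−sin φ cos λ, −sin φ sin λ, cos φ), giving ΔN = 86.965 − 3.504 − 313.792 = -230.33 m.
Horizontal magnitude = √(ΔE² + ΔN²) = √(180.70² + (-230.33)²) = 292.75 m.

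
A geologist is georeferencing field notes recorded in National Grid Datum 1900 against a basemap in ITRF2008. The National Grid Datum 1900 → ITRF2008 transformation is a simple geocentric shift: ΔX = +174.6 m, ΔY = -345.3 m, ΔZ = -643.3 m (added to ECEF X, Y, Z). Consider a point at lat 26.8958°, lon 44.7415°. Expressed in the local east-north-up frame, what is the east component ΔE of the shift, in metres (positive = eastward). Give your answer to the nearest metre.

ΔE = -368 m

The local east axis at (φ, λ) is (−sin λ, cos λ, 0), so ΔE = −sin(44.7415°)·174.6 + cos(44.7415°)·(-345.3) = -368.17 m.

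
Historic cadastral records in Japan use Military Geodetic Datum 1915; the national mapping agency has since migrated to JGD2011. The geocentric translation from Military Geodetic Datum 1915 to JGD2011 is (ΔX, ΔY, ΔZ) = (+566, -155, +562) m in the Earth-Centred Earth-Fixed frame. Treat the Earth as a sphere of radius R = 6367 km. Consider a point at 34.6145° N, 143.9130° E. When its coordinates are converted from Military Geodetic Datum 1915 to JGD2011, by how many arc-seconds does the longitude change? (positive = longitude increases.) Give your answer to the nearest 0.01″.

sin φ = 0.568052, cos φ = 0.822993, sin λ = 0.589013, cos λ = -0.808124.
East component: ΔE = −sin λ·ΔX + cos λ·ΔY = −(0.589013)(566) + (-0.808124)(-155) = -208.12 m.
1° of latitude spans πR/180 = 111125 m; at latitude φ, 1° of longitude spans that × cos φ = 91455.2 m, so Δλ = -208.12 / 91455.2 × 3600 = -8.192″.

Δλ = -8.19″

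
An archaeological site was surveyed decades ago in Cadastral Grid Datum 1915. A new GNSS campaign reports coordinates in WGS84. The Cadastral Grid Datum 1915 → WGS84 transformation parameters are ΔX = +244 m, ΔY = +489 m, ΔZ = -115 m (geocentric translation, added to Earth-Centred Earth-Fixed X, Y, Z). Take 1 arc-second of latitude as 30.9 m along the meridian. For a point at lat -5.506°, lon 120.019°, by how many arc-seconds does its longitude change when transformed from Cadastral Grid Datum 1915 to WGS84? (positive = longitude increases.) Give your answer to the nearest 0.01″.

sin φ = -0.095950, cos φ = 0.995386, sin λ = 0.865860, cos λ = -0.500287.
East component: ΔE = −sin λ·ΔX + cos λ·ΔY = −(0.865860)(244) + (-0.500287)(489) = -455.91 m.
1° of latitude spans 3600 × 30.90 = 111240 m; at latitude φ, 1° of longitude spans that × cos φ = 110726.8 m, so Δλ = -455.91 / 110726.8 × 3600 = -14.823″.

Δλ = -14.82″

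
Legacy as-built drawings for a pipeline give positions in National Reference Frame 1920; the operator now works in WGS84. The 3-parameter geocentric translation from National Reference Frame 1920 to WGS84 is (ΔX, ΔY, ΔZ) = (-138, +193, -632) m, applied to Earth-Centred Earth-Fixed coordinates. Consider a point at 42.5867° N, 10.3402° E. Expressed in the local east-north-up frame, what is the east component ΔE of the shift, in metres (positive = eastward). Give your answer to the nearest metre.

ΔE = 215 m

At φ = 42.5867°, λ = 10.3402°: sin φ = 0.676705, cos φ = 0.736254, sin λ = 0.179492, cos λ = 0.983759.
ΔE = −sin λ·ΔX + cos λ·ΔY = −(0.179492)·(-138) + (0.983759)·(193) = 214.64 m.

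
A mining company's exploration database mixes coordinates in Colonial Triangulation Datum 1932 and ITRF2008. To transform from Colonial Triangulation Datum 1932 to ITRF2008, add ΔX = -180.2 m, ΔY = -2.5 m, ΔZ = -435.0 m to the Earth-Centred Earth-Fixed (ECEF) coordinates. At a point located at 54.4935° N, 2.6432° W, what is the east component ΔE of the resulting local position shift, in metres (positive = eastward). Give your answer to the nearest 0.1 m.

At φ = 54.4935°, λ = -2.6432°: sin φ = 0.814050, cos φ = 0.580795, sin λ = -0.046116, cos λ = 0.998936.
ΔE = −sin λ·ΔX + cos λ·ΔY = −(-0.046116)·(-180.2) + (0.998936)·(-2.5) = -10.81 m.

ΔE = -10.8 m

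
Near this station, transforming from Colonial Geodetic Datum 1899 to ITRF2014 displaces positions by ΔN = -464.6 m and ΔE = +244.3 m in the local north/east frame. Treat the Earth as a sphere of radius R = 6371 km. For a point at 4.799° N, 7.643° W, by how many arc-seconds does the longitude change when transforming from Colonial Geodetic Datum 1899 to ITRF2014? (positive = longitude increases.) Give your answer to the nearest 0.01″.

At latitude 4.799°, cos φ = 0.996494.
One radian of longitude at latitude φ spans R cos φ, so Δλ = ΔE / (R cos φ) = 244.3 / (6371000 × 0.996494) = 3.8481e-05 rad = 7.937″.

Δλ = 7.94″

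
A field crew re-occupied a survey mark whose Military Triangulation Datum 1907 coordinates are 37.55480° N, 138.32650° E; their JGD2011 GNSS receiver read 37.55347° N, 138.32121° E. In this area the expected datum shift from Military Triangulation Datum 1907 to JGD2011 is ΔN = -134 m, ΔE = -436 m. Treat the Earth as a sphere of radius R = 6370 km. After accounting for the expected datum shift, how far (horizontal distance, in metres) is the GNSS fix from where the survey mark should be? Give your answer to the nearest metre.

Observed coordinate differences: Δφ = -0.00133°, Δλ = -0.00529°.
Converting to metres (1° lat = 111177 m, cos φ = 0.792771): observed ΔN = -147.9 m, observed ΔE = -466.3 m.
Subtracting the expected shift leaves a residual of -147.9 − (-134) = -13.9 m north and -466.3 − (-436) = -30.3 m east.
Residual distance = √((-13.9)² + (-30.3)²) = 33.3 m.

33 m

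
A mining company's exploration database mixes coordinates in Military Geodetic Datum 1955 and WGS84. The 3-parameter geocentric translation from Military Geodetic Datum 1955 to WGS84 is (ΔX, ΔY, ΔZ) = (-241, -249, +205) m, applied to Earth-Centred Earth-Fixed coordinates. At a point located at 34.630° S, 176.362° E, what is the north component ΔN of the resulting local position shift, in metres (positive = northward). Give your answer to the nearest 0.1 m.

ΔN = 296.4 m

At φ = -34.630°, λ = 176.362°: sin φ = -0.568275, cos φ = 0.822839, sin λ = 0.063452, cos λ = -0.997985.
ΔN = −sin φ cos λ·ΔX − sin φ sin λ·ΔY + cos φ·ΔZ = −(-0.568275)(-0.997985)(-241) − (-0.568275)(0.063452)(-249) + (0.822839)(205) = 296.38 m.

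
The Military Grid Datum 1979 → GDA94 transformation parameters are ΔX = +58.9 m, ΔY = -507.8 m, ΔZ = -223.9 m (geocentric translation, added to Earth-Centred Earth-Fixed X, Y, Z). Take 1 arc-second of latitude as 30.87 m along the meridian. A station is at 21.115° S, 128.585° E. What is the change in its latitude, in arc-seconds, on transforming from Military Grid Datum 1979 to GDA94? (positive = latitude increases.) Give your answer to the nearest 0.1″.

sin φ = -0.360241, cos φ = 0.932859, sin λ = 0.781684, cos λ = -0.623675.
North component: ΔN = −sin φ cos λ·ΔX − sin φ sin λ·ΔY + cos φ·ΔZ = −(-0.360241)(-0.623675)(58.9) − (-0.360241)(0.781684)(-507.8) + (0.932859)(-223.9) = -365.09 m.
1° of latitude spans 3600 × 30.87 = 111132 m, so Δφ = -365.09 / 111132 × 3600 = -11.827″.

Δφ = -11.8″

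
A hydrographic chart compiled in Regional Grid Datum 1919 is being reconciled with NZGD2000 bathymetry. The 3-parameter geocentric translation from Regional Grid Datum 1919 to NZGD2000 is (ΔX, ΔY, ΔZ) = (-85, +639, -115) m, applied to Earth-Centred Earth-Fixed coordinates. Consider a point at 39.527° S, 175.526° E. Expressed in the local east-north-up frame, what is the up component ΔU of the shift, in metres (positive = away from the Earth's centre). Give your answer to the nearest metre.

ΔU = 177 m

At φ = -39.527°, λ = 175.526°: sin φ = -0.636442, cos φ = 0.771325, sin λ = 0.078007, cos λ = -0.996953.
ΔU = cos φ cos λ·ΔX + cos φ sin λ·ΔY + sin φ·ΔZ = (0.771325)(-0.996953)(-85) + (0.771325)(0.078007)(639) + (-0.636442)(-115) = 177.00 m.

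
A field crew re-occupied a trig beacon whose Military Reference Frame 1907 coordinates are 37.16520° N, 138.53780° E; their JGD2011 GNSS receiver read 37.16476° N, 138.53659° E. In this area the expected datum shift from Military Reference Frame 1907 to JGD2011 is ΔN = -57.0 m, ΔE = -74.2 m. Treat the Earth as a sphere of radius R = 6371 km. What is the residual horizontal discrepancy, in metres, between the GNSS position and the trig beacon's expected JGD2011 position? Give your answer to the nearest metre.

Observed coordinate differences: Δφ = -0.00044°, Δλ = -0.00121°.
Converting to metres (1° lat = 111195 m, cos φ = 0.796897): observed ΔN = -48.9 m, observed ΔE = -107.2 m.
Subtracting the expected shift leaves a residual of -48.9 − (-57.0) = 8.1 m north and -107.2 − (-74.2) = -33.0 m east.
Residual distance = √(8.1² + (-33.0)²) = 34.0 m.

34 m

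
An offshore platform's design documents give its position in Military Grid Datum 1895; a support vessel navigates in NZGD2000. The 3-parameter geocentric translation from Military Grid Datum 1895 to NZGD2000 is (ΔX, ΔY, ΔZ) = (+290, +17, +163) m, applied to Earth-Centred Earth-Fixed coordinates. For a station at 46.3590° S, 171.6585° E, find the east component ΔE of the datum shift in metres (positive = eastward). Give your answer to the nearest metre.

ΔE = -59 m

At φ = -46.3590°, λ = 171.6585°: sin φ = -0.723678, cos φ = 0.690138, sin λ = 0.145073, cos λ = -0.989421.
ΔE = −sin λ·ΔX + cos λ·ΔY = −(0.145073)·(290) + (-0.989421)·(17) = -58.89 m.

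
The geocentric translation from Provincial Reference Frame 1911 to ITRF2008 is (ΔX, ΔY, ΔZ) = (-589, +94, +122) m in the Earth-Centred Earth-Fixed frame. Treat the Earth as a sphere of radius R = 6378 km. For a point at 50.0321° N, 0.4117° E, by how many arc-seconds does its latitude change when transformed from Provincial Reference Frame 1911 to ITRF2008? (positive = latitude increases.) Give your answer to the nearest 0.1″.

Δφ = 17.1″

sin φ = 0.766404, cos φ = 0.642358, sin λ = 0.007185, cos λ = 0.999974.
North component: ΔN = −sin φ cos λ·ΔX − sin φ sin λ·ΔY + cos φ·ΔZ = −(0.766404)(0.999974)(-589) − (0.766404)(0.007185)(94) + (0.642358)(122) = 529.25 m.
1° of latitude spans πR/180 = 111317 m, so Δφ = 529.25 / 111317 × 3600 = 17.116″.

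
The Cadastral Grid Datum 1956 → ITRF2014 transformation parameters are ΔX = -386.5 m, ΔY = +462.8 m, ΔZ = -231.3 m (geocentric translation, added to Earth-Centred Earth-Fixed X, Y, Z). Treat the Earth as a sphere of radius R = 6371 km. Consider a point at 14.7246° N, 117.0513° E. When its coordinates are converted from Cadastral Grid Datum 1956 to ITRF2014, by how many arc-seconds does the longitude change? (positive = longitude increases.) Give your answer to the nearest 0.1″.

sin φ = 0.254173, cos φ = 0.967159, sin λ = 0.890600, cos λ = -0.454788.
East component: ΔE = −sin λ·ΔX + cos λ·ΔY = −(0.890600)(-386.5) + (-0.454788)(462.8) = 133.74 m.
1° of latitude spans πR/180 = 111195 m; at latitude φ, 1° of longitude spans that × cos φ = 107543.1 m, so Δλ = 133.74 / 107543.1 × 3600 = 4.477″.

Δλ = 4.5″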